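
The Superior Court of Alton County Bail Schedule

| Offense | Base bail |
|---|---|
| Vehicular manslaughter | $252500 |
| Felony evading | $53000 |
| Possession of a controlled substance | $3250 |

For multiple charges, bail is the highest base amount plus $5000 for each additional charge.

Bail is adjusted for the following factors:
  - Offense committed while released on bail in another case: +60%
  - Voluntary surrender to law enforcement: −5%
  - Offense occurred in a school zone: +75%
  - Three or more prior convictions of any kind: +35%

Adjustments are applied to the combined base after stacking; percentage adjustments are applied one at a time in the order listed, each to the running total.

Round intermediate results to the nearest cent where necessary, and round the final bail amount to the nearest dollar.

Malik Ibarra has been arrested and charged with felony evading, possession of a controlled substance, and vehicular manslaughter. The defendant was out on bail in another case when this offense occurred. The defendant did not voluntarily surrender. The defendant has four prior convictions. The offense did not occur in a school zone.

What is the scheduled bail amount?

$567000

Base amounts from the schedule: felony evading $53000; possession of a controlled substance $3250; vehicular manslaughter $252500.
Stacking rule: highest base plus $5000 per additional charge. Highest is vehicular manslaughter at $252500; 2 additional charges → +$10000. Combined base = $262500.
Offense committed while released on bail in another case (+60%): $262500 × 1.6 = $420000.
Three or more prior convictions of any kind (+35%): $420000 × 1.35 = $567000.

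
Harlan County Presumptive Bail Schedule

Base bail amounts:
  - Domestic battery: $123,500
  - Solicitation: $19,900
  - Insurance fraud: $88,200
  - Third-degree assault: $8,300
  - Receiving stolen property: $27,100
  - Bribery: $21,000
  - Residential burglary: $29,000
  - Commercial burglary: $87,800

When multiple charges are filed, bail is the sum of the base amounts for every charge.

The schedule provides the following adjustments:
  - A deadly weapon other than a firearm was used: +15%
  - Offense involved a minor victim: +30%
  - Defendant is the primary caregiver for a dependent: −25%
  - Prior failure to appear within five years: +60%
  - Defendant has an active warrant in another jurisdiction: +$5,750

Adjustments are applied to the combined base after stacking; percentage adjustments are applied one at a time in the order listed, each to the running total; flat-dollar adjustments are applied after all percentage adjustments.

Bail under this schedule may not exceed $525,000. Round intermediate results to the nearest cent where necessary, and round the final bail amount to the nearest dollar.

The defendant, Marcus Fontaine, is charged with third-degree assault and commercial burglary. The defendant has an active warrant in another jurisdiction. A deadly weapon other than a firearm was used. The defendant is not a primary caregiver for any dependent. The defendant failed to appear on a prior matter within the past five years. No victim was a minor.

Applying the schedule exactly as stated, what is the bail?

Base amounts from the schedule: third-degree assault $8,300; commercial burglary $87,800.
Stacking rule: sum of all bases. $8,300 + $87,800 = $96,100.
A deadly weapon other than a firearm was used (+15%): $96,100 × 1.15 = $110,515.
Prior failure to appear within five years (+60%): $110,515 × 1.6 = $176,824.
Defendant has an active warrant in another jurisdiction (+$5,750 flat): $176,824 + $5,750 = $182,574.
$182,574 is within the $525,000 maximum.

$182,574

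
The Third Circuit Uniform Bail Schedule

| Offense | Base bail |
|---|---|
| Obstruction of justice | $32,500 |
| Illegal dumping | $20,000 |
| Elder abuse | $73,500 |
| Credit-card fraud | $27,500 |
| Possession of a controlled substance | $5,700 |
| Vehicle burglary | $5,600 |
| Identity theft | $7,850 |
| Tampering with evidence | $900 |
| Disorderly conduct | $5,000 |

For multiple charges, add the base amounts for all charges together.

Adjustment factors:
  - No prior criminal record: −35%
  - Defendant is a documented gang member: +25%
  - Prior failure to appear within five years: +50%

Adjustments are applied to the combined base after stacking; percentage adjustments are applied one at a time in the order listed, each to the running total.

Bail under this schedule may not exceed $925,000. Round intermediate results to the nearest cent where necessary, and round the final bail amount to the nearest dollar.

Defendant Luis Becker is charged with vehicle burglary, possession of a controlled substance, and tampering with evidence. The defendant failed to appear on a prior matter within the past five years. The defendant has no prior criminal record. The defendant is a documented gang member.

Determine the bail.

$14,869

Base amounts from the schedule: vehicle burglary $5,600; possession of a controlled substance $5,700; tampering with evidence $900.
Stacking rule: sum of all bases. $5,600 + $5,700 + $900 = $12,200.
No prior criminal record (−35%): $12,200 × 0.65 = $7,930.
Defendant is a documented gang member (+25%): $7,930 × 1.25 = $9,912.50.
Prior failure to appear within five years (+50%): $9,912.50 × 1.5 = $14,868.75.
$14,868.75 is within the $925,000 maximum.
Rounded to the nearest dollar: $14,869.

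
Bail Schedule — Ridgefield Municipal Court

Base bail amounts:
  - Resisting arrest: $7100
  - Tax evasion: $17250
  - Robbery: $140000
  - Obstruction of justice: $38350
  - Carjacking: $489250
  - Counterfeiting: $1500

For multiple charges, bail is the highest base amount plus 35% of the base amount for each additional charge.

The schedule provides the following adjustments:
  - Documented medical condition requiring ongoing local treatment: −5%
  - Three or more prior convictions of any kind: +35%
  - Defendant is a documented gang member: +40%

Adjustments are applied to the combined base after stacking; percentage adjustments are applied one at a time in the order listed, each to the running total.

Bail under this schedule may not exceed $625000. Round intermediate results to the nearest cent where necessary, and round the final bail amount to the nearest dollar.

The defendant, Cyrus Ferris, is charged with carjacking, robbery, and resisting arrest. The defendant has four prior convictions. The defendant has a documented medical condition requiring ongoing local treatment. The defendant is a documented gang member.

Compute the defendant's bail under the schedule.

$625000

Base amounts from the schedule: carjacking $489250; robbery $140000; resisting arrest $7100.
Stacking rule: highest base plus 35% of each additional charge. Highest is carjacking at $489250. Additional: $140000 × 35% = $49000; $7100 × 35% = $2485. Combined base = $489250 + $51485 = $540735.
Documented medical condition requiring ongoing local treatment (−5%): $540735 × 0.95 = $513698.25.
Three or more prior convictions of any kind (+35%): $513698.25 × 1.35 = $693492.64.
Defendant is a documented gang member (+40%): $693492.64 × 1.4 = $970889.70.
Result $970889.70 exceeds the maximum of $625000; bail is capped at $625000.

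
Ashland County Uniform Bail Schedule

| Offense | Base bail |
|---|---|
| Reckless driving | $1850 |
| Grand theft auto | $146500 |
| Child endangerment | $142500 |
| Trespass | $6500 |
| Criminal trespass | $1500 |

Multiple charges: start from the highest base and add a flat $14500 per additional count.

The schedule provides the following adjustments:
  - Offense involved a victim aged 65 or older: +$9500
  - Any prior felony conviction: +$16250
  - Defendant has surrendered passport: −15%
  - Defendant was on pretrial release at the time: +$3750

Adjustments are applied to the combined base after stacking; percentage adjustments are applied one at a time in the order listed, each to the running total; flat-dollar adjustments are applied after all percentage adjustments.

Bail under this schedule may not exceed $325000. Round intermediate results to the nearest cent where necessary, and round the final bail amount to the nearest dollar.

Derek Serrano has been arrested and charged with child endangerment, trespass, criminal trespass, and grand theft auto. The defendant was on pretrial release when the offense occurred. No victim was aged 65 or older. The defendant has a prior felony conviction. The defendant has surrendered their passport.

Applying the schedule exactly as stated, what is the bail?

Base amounts from the schedule: child endangerment $142500; trespass $6500; criminal trespass $1500; grand theft auto $146500.
Stacking rule: highest base plus $14500 per additional charge. Highest is grand theft auto at $146500; 3 additional charges → +$43500. Combined base = $190000.
Defendant has surrendered passport (−15%): $190000 × 0.85 = $161500.
Any prior felony conviction (+$16250 flat): $161500 + $16250 = $177750.
Defendant was on pretrial release at the time (+$3750 flat): $177750 + $3750 = $181500.
$181500 is within the $325000 maximum.

$181500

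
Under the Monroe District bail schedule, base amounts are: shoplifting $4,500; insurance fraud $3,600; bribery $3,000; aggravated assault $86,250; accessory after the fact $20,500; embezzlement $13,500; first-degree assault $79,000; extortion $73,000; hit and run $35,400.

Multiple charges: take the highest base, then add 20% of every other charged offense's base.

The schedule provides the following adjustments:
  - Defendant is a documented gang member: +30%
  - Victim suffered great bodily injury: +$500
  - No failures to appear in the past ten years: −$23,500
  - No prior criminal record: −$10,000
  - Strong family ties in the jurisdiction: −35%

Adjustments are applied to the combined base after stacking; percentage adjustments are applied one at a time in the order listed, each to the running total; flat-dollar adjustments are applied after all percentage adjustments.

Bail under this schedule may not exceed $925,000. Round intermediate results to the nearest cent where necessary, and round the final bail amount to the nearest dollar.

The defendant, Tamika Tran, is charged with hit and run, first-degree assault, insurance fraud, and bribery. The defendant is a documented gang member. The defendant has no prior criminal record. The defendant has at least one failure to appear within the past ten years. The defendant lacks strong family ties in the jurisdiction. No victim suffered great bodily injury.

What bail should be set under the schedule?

Base amounts from the schedule: hit and run $35,400; first-degree assault $79,000; insurance fraud $3,600; bribery $3,000.
Stacking rule: highest base plus 20% of each additional charge. Highest is first-degree assault at $79,000. Additional: $35,400 × 20% = $7,080; $3,600 × 20% = $720; $3,000 × 20% = $600. Combined base = $79,000 + $8,400 = $87,400.
Defendant is a documented gang member (+30%): $87,400 × 1.3 = $113,620.
No prior criminal record (−$10,000 flat): $113,620 − $10,000 = $103,620.
$103,620 is within the $925,000 maximum.

$103,620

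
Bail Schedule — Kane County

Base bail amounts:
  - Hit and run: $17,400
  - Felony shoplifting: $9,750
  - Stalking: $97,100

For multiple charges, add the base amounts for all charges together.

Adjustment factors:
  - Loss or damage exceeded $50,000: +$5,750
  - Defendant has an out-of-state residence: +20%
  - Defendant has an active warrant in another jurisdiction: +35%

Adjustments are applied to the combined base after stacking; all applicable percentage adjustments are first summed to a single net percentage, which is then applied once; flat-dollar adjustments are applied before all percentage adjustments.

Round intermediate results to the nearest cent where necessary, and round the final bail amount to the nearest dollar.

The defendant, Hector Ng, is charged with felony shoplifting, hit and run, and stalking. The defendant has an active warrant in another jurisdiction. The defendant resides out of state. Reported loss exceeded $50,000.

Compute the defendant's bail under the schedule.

Base amounts from the schedule: felony shoplifting $9,750; hit and run $17,400; stalking $97,100.
Stacking rule: sum of all bases. $9,750 + $17,400 + $97,100 = $124,250.
Loss or damage exceeded $50,000 (+$5,750 flat): $124,250 + $5,750 = $130,000.
Net percentage adjustment: +20% +35% = +55%. $130,000 × 1.55 = $201,500.

$201,500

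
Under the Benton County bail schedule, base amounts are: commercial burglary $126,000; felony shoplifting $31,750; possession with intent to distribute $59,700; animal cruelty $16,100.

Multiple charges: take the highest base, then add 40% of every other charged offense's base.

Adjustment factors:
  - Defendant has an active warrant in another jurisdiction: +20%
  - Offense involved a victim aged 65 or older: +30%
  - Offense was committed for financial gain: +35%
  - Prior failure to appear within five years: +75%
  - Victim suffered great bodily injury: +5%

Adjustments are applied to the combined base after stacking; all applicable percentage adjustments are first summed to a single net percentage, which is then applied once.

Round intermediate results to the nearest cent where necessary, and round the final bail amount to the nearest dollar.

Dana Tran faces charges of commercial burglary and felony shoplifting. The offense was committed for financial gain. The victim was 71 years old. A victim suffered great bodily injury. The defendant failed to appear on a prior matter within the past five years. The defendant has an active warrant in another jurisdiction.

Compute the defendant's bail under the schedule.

Base amounts from the schedule: commercial burglary $126,000; felony shoplifting $31,750.
Stacking rule: highest base plus 40% of each additional charge. Highest is commercial burglary at $126,000. Additional: $31,750 × 40% = $12,700. Combined base = $126,000 + $12,700 = $138,700.
Net percentage adjustment: +20% +30% +35% +75% +5% = +165%. $138,700 × 2.65 = $367,555.

$367,555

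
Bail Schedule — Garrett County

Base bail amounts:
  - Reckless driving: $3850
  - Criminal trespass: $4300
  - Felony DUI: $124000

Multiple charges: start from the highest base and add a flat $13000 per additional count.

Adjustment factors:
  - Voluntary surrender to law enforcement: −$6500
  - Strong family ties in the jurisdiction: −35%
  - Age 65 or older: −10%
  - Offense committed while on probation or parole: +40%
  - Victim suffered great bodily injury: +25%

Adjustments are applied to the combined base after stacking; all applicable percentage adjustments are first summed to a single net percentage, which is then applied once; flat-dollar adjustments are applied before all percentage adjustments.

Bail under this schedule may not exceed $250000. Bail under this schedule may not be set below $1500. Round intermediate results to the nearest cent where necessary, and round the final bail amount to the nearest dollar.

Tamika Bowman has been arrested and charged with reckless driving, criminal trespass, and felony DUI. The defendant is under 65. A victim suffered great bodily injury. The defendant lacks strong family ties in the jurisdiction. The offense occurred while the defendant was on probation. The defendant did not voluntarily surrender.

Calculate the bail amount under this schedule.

$247500

Base amounts from the schedule: reckless driving $3850; criminal trespass $4300; felony DUI $124000.
Stacking rule: highest base plus $13000 per additional charge. Highest is felony DUI at $124000; 2 additional charges → +$26000. Combined base = $150000.
Net percentage adjustment: +40% +25% = +65%. $150000 × 1.65 = $247500.
$247500 is within the $250000 maximum.
$247500 is at or above the $1500 minimum.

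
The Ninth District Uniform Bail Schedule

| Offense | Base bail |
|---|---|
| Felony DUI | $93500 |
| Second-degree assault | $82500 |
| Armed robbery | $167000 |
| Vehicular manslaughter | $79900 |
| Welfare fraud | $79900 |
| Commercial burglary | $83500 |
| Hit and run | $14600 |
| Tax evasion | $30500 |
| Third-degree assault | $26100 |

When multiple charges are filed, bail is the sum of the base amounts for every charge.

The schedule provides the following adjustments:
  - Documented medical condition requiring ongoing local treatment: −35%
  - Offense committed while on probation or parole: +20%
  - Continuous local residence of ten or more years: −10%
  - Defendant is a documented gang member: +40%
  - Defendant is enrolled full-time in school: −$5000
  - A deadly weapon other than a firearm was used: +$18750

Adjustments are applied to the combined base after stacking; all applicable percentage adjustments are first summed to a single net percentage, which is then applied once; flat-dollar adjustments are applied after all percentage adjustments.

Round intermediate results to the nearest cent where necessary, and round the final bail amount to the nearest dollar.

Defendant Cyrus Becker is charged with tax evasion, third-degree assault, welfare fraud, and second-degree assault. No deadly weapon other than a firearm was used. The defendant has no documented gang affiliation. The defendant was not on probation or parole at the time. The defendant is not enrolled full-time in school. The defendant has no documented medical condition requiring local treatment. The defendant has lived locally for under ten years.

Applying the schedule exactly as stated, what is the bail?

$219000

Base amounts from the schedule: tax evasion $30500; third-degree assault $26100; welfare fraud $79900; second-degree assault $82500.
Stacking rule: sum of all bases. $30500 + $26100 + $79900 + $82500 = $219000.
No adjustment factors apply to this defendant.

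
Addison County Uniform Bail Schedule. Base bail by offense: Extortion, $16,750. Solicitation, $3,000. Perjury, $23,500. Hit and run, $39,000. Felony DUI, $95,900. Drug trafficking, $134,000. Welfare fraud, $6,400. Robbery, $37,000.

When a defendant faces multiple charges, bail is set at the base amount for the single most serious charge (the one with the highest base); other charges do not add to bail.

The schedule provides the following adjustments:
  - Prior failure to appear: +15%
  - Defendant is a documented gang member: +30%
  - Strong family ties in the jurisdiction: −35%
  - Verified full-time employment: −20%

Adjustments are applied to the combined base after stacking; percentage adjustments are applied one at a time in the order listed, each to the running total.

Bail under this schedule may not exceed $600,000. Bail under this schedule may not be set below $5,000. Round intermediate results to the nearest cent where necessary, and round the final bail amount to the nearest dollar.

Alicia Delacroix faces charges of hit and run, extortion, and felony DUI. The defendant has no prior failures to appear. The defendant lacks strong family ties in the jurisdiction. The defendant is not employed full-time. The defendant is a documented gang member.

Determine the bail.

$124,670

Base amounts from the schedule: hit and run $39,000; extortion $16,750; felony DUI $95,900.
Stacking rule: use the highest base only. Highest is felony DUI at $95,900. Combined base = $95,900.
Defendant is a documented gang member (+30%): $95,900 × 1.3 = $124,670.
$124,670 is within the $600,000 maximum.
$124,670 is at or above the $5,000 minimum.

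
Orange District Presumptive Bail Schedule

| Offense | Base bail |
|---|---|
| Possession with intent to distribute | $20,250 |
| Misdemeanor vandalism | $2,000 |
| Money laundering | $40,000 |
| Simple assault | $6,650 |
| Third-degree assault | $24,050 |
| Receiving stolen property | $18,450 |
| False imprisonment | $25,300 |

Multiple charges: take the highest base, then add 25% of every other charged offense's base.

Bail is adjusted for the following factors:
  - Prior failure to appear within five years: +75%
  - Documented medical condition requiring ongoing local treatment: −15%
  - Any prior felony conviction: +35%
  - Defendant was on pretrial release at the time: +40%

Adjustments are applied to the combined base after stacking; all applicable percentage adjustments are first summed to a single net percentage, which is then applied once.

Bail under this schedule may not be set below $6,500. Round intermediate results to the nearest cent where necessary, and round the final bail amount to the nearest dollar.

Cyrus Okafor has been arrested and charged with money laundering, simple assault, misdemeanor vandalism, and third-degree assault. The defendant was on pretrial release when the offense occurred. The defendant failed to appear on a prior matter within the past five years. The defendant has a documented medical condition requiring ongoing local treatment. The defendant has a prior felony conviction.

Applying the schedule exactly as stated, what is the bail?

Base amounts from the schedule: money laundering $40,000; simple assault $6,650; misdemeanor vandalism $2,000; third-degree assault $24,050.
Stacking rule: highest base plus 25% of each additional charge. Highest is money laundering at $40,000. Additional: $6,650 × 25% = $1,662.50; $2,000 × 25% = $500; $24,050 × 25% = $6,012.50. Combined base = $40,000 + $8,175 = $48,175.
Net percentage adjustment: +75% −15% +35% +40% = +135%. $48,175 × 2.35 = $113,211.25.
$113,211.25 is at or above the $6,500 minimum.
Rounded to the nearest dollar: $113,211.

$113,211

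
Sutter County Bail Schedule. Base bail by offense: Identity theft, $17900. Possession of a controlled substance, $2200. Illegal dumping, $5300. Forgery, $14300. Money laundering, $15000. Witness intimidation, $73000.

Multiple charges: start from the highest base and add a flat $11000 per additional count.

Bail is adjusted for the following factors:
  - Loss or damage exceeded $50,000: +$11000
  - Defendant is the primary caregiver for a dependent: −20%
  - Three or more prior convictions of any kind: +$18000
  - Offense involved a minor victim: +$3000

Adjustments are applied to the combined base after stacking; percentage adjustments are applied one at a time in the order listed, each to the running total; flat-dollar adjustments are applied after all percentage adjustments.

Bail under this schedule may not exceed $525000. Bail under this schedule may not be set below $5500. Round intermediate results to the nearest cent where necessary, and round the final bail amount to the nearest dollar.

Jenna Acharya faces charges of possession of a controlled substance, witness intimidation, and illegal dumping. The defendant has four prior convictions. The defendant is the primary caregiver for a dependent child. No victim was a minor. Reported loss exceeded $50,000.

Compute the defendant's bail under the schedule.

Base amounts from the schedule: possession of a controlled substance $2200; witness intimidation $73000; illegal dumping $5300.
Stacking rule: highest base plus $11000 per additional charge. Highest is witness intimidation at $73000; 2 additional charges → +$22000. Combined base = $95000.
Defendant is the primary caregiver for a dependent (−20%): $95000 × 0.8 = $76000.
Loss or damage exceeded $50,000 (+$11000 flat): $76000 + $11000 = $87000.
Three or more prior convictions of any kind (+$18000 flat): $87000 + $18000 = $105000.
$105000 is within the $525000 maximum.
$105000 is at or above the $5500 minimum.

$105000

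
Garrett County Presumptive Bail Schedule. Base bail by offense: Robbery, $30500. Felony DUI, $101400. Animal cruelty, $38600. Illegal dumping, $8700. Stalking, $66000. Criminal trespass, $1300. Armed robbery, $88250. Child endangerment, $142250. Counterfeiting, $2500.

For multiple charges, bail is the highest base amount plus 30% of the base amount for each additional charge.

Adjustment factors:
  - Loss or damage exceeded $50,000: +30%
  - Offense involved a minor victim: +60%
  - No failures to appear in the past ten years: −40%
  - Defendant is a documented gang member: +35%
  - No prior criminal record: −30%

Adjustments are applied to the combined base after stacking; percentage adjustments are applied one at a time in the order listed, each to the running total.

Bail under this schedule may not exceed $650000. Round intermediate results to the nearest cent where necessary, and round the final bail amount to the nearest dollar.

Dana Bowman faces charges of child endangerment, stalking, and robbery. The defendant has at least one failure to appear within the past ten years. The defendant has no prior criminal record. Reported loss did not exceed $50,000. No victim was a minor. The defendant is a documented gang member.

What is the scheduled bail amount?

Base amounts from the schedule: child endangerment $142250; stalking $66000; robbery $30500.
Stacking rule: highest base plus 30% of each additional charge. Highest is child endangerment at $142250. Additional: $66000 × 30% = $19800; $30500 × 30% = $9150. Combined base = $142250 + $28950 = $171200.
Defendant is a documented gang member (+35%): $171200 × 1.35 = $231120.
No prior criminal record (−30%): $231120 × 0.7 = $161784.
$161784 is within the $650000 maximum.

$161784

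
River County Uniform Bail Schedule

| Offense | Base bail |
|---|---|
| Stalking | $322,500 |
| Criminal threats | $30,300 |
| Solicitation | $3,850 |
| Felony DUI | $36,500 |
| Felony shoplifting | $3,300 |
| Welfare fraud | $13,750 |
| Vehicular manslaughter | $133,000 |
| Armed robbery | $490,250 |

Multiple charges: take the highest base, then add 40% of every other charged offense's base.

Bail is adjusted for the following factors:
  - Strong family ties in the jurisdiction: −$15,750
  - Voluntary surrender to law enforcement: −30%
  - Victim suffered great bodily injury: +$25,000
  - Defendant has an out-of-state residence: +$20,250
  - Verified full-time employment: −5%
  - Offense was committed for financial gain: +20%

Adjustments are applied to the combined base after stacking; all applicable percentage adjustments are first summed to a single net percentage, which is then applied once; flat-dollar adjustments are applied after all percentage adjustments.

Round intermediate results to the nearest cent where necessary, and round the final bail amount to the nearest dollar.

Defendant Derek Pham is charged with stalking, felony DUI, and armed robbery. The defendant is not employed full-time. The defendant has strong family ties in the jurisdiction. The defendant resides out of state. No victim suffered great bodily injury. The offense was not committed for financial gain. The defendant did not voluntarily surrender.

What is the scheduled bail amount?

Base amounts from the schedule: stalking $322,500; felony DUI $36,500; armed robbery $490,250.
Stacking rule: highest base plus 40% of each additional charge. Highest is armed robbery at $490,250. Additional: $322,500 × 40% = $129,000; $36,500 × 40% = $14,600. Combined base = $490,250 + $143,600 = $633,850.
Strong family ties in the jurisdiction (−$15,750 flat): $633,850 − $15,750 = $618,100.
Defendant has an out-of-state residence (+$20,250 flat): $618,100 + $20,250 = $638,350.

$638,350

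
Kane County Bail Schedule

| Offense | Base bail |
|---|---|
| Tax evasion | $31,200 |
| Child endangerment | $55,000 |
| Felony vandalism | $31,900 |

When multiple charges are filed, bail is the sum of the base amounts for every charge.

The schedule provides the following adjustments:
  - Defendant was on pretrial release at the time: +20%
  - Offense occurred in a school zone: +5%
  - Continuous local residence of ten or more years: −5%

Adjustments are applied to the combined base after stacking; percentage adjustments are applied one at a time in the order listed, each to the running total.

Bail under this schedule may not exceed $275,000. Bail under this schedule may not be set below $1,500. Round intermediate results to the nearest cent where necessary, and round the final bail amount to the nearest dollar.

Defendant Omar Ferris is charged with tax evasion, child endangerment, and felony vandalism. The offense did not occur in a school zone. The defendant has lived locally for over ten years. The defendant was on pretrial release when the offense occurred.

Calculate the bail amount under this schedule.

Base amounts from the schedule: tax evasion $31,200; child endangerment $55,000; felony vandalism $31,900.
Stacking rule: sum of all bases. $31,200 + $55,000 + $31,900 = $118,100.
Defendant was on pretrial release at the time (+20%): $118,100 × 1.2 = $141,720.
Continuous local residence of ten or more years (−5%): $141,720 × 0.95 = $134,634.
$134,634 is within the $275,000 maximum.
$134,634 is at or above the $1,500 minimum.

$134,634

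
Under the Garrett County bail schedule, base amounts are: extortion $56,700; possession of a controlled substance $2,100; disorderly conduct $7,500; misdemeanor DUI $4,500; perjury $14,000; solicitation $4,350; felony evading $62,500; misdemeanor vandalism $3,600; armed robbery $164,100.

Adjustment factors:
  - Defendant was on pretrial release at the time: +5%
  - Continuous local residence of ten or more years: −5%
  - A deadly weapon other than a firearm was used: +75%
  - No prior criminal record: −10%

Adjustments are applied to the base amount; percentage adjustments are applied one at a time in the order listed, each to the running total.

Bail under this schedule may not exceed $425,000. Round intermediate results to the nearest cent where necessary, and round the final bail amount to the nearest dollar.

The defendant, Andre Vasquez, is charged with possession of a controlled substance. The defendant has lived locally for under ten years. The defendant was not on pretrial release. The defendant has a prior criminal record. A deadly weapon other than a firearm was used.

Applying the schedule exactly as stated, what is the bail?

Base amounts from the schedule: possession of a controlled substance $2,100.
Single charge. Combined base = $2,100.
A deadly weapon other than a firearm was used (+75%): $2,100 × 1.75 = $3,675.
$3,675 is within the $425,000 maximum.

$3,675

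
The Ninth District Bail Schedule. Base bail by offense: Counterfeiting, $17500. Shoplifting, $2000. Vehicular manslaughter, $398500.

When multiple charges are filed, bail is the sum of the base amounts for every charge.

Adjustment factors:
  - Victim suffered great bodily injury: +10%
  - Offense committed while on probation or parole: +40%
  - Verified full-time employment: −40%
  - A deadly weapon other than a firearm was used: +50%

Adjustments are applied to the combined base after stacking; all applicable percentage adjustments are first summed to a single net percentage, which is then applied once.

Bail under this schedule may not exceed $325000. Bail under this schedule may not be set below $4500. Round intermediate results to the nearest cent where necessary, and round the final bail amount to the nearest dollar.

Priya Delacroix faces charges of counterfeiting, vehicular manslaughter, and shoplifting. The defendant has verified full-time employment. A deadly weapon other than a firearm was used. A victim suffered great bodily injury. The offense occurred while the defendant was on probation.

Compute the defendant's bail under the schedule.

$325000

Base amounts from the schedule: counterfeiting $17500; vehicular manslaughter $398500; shoplifting $2000.
Stacking rule: sum of all bases. $17500 + $398500 + $2000 = $418000.
Net percentage adjustment: +10% +40% −40% +50% = +60%. $418000 × 1.6 = $668800.
Result $668800 exceeds the maximum of $325000; bail is capped at $325000.
$325000 is at or above the $4500 minimum.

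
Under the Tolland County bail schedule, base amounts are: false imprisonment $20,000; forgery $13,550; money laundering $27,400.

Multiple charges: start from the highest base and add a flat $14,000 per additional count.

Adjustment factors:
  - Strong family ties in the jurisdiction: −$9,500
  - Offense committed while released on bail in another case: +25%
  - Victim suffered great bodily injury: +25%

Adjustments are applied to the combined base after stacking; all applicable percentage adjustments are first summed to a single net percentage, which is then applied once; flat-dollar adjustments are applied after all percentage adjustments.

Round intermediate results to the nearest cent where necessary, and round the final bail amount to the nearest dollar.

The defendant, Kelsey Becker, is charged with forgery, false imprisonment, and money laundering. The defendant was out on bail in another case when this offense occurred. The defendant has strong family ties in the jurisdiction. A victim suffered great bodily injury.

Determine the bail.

$73,600

Base amounts from the schedule: forgery $13,550; false imprisonment $20,000; money laundering $27,400.
Stacking rule: highest base plus $14,000 per additional charge. Highest is money laundering at $27,400; 2 additional charges → +$28,000. Combined base = $55,400.
Net percentage adjustment: +25% +25% = +50%. $55,400 × 1.5 = $83,100.
Strong family ties in the jurisdiction (−$9,500 flat): $83,100 − $9,500 = $73,600.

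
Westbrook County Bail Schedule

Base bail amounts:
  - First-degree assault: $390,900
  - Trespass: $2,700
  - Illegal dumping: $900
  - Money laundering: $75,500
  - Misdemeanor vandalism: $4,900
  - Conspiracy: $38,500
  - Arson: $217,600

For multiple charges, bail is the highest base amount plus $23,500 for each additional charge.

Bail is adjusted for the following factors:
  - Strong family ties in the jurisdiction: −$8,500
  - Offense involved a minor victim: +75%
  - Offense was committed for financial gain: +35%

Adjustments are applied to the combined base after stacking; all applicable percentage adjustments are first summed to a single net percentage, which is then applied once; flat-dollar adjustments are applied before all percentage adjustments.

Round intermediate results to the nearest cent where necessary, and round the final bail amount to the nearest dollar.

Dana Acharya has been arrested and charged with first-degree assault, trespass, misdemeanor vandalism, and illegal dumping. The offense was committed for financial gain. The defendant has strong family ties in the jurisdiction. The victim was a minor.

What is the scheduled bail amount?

$951,090

Base amounts from the schedule: first-degree assault $390,900; trespass $2,700; misdemeanor vandalism $4,900; illegal dumping $900.
Stacking rule: highest base plus $23,500 per additional charge. Highest is first-degree assault at $390,900; 3 additional charges → +$70,500. Combined base = $461,400.
Strong family ties in the jurisdiction (−$8,500 flat): $461,400 − $8,500 = $452,900.
Net percentage adjustment: +75% +35% = +110%. $452,900 × 2.1 = $951,090.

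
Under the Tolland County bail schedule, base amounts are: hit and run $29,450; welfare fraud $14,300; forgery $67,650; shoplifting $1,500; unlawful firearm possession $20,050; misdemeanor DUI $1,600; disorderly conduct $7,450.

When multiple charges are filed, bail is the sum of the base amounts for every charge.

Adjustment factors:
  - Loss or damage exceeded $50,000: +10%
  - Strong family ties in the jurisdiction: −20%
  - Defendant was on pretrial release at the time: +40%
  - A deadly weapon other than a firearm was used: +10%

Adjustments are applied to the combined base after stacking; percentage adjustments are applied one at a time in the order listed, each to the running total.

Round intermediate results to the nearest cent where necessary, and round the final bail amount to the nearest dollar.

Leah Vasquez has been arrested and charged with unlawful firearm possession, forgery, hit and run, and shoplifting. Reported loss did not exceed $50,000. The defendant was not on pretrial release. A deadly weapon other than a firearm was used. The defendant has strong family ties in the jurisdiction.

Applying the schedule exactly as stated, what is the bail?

Base amounts from the schedule: unlawful firearm possession $20,050; forgery $67,650; hit and run $29,450; shoplifting $1,500.
Stacking rule: sum of all bases. $20,050 + $67,650 + $29,450 + $1,500 = $118,650.
Strong family ties in the jurisdiction (−20%): $118,650 × 0.8 = $94,920.
A deadly weapon other than a firearm was used (+10%): $94,920 × 1.1 = $104,412.

$104,412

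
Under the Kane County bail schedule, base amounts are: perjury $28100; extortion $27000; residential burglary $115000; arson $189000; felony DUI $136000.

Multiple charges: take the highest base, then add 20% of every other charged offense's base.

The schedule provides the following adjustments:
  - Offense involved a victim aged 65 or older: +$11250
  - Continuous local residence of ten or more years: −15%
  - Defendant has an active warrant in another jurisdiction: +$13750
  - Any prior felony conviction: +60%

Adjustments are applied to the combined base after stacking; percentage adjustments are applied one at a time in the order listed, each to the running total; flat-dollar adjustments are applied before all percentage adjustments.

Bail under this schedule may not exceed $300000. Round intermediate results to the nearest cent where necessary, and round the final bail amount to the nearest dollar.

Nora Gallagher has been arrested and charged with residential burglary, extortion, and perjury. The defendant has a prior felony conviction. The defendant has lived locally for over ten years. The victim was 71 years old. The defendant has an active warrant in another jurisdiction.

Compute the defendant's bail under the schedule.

$205387

Base amounts from the schedule: residential burglary $115000; extortion $27000; perjury $28100.
Stacking rule: highest base plus 20% of each additional charge. Highest is residential burglary at $115000. Additional: $27000 × 20% = $5400; $28100 × 20% = $5620. Combined base = $115000 + $11020 = $126020.
Offense involved a victim aged 65 or older (+$11250 flat): $126020 + $11250 = $137270.
Defendant has an active warrant in another jurisdiction (+$13750 flat): $137270 + $13750 = $151020.
Continuous local residence of ten or more years (−15%): $151020 × 0.85 = $128367.
Any prior felony conviction (+60%): $128367 × 1.6 = $205387.20.
$205387.20 is within the $300000 maximum.
Rounded to the nearest dollar: $205387.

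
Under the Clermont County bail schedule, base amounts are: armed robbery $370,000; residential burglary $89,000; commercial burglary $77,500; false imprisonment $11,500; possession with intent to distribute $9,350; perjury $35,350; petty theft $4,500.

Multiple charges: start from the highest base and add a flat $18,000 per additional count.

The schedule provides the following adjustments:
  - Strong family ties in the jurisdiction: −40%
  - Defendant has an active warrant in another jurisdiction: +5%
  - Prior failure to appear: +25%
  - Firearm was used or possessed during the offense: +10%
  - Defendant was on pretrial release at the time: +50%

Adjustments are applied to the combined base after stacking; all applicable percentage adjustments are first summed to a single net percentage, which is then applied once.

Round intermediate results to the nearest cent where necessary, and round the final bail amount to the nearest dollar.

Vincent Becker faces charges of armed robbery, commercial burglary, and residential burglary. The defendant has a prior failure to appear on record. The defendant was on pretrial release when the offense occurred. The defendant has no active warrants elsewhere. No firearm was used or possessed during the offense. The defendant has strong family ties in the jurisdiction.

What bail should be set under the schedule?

Base amounts from the schedule: armed robbery $370,000; commercial burglary $77,500; residential burglary $89,000.
Stacking rule: highest base plus $18,000 per additional charge. Highest is armed robbery at $370,000; 2 additional charges → +$36,000. Combined base = $406,000.
Net percentage adjustment: −40% +25% +50% = +35%. $406,000 × 1.35 = $548,100.

$548,100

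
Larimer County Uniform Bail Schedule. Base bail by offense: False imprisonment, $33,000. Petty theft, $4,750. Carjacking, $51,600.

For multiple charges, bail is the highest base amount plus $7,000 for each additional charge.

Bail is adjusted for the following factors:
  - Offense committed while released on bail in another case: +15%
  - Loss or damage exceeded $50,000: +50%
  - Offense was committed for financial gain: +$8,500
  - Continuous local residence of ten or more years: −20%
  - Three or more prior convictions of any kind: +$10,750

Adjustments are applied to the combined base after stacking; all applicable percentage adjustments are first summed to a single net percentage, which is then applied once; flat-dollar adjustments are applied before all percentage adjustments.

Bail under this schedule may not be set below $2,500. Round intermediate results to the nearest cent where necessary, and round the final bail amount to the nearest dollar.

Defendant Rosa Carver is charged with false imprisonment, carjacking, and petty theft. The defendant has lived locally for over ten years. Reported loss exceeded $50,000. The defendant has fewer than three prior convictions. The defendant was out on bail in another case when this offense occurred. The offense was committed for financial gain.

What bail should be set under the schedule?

Base amounts from the schedule: false imprisonment $33,000; carjacking $51,600; petty theft $4,750.
Stacking rule: highest base plus $7,000 per additional charge. Highest is carjacking at $51,600; 2 additional charges → +$14,000. Combined base = $65,600.
Offense was committed for financial gain (+$8,500 flat): $65,600 + $8,500 = $74,100.
Net percentage adjustment: +15% +50% −20% = +45%. $74,100 × 1.45 = $107,445.
$107,445 is at or above the $2,500 minimum.

$107,445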